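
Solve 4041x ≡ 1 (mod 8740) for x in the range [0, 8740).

gcd(8740, 4041) = 1.
By Bézout, 4041*(-3759) + 8740*(1738) = 1.
So 4041*-3759 ≡ 1 (mod 8740), and -3759 mod 8740 = 4981.

4981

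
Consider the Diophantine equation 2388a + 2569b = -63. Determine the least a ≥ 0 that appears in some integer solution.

gcd(2569, 2388):
  2569 = 1·2388 + 181
  2388 = 13·181 + 35
  181 = 5·35 + 6
  35 = 5·6 + 5
  6 = 1·5 + 1
  5 = 5·1
so gcd(2569, 2388) = 1.
1 divides -63, so solutions exist.
Back-substitute for Bézout coefficients:
  1 = 6 - 1·5
  ... = 2388·(-440) + 2569·(409)
Scale by -63/1 = -63: (a₀, b₀) = (27720, -25767).
General solution: a = 27720 + 2569t, b = -25767 - 2388t for integer t.
a ≥ 0: smallest is 27720 mod 2569 = 2030 (at t = -10), with b = -1887.

2030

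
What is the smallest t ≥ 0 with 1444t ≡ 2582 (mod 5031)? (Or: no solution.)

3674

gcd(5031, 1444) = 1.
1 divides 2582, so solutions exist.
By Bézout, 1444×(547) + 5031×(-157) = 1.
So 1444×(547) ≡ 1 (mod 5031); multiply by 2582: t ≡ 1412354 (mod 5031).
Smallest nonnegative: t = 1412354 mod 5031 = 3674.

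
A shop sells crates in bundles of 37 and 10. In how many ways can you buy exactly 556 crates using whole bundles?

1

Need nonnegative integers with 37j + 10k = 556.
gcd(37, 10) = 1, and 37·(3) + 10·(-11) = 1.
So (j₀, k₀) = (1668, -6116); general j = 1668 + 10t, k = -6116 - 37t.
j ≥ 0 ⇒ t ≥ -166; k ≥ 0 ⇒ t ≤ -166. That's 1 value of t.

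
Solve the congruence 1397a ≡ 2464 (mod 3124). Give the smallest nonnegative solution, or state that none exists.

4

gcd(3124, 1397) = 11  (3124 = 2*1397 + 330, 1397 = 4*330 + 77, 330 = 4*77 + 22, 77 = 3*22 + 11, 22 = 2*11).
11 divides 2464, so solutions exist.
Back-substituting, 1397*(123) + 3124*(-55) = 11.
So 1397*(123) ≡ 11 (mod 3124); multiply by 224: a ≡ 27552 (mod 284).
Smallest nonnegative: a = 27552 mod 284 = 4.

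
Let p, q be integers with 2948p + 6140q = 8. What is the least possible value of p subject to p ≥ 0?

931

gcd(6140, 2948):
  6140 = 2×2948 + 244
  2948 = 12×244 + 20
  244 = 12×20 + 4
  20 = 5×4
so gcd(6140, 2948) = 4.
4 divides 8, so solutions exist.
Back-substitute for Bézout coefficients:
  4 = 244 - 12×20
  ... = 2948×(-302) + 6140×(145)
Scale by 8/4 = 2: (p₀, q₀) = (-604, 290).
General solution: p = -604 + 1535t, q = 290 - 737t for integer t.
p ≥ 0: smallest is -604 mod 1535 = 931 (at t = 1), with q = -447.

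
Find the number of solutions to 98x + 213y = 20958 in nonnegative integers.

1

gcd(213, 98) = 1.
By Bézout, 98×(50) + 213×(-23) = 1.
One solution: (153, 28).
General: x = 153 + 213t, y = 28 - 98t.
x ≥ 0 ⇒ t ≥ 0; y ≥ 0 ⇒ t ≤ 0. So t ∈ [0, 0]: 1 solution.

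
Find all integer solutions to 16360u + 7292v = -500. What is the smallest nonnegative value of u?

gcd(16360, 7292):
  16360 = 2·7292 + 1776
  7292 = 4·1776 + 188
  1776 = 9·188 + 84
  188 = 2·84 + 20
  84 = 4·20 + 4
  20 = 5·4
so gcd(16360, 7292) = 4.
4 divides -500, so solutions exist.
Back-substitute for Bézout coefficients:
  4 = 84 - 4·20
  ... = 16360·(349) + 7292·(-783)
Scale by -500/4 = -125: (u₀, v₀) = (-43625, 97875).
General solution: u = -43625 + 1823t, v = 97875 - 4090t for integer t.
u ≥ 0: smallest is -43625 mod 1823 = 127 (at t = 24), with v = -285.

127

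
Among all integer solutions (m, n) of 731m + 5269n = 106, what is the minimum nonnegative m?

1867

gcd(5269, 731) = 1  (5269 = 7·731 + 152, 731 = 4·152 + 123, 152 = 1·123 + 29, 123 = 4·29 + 7, 29 = 4·7 + 1, 7 = 7·1).
1 divides 106, so solutions exist.
Back-substituting, 731·(-728) + 5269·(101) = 1.
Scale by 106/1 = 106: (m₀, n₀) = (-77168, 10706).
General solution: m = -77168 + 5269t, n = 10706 - 731t for integer t.
m ≥ 0: smallest is -77168 mod 5269 = 1867 (at t = 15), with n = -259.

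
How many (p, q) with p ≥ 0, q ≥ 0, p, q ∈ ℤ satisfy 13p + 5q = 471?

7

gcd(13, 5) = 1  (13 = 2×5 + 3, 5 = 1×3 + 2, 3 = 1×2 + 1, 2 = 2×1).
Back-substituting, 13×(2) + 5×(-5) = 1.
Scale by 471: one solution is (942, -2355). Reduce p mod 5: (2, 89).
General: p = 2 + 5t, q = 89 - 13t.
p ≥ 0 ⇒ t ≥ 0; q ≥ 0 ⇒ t ≤ 6. So t ∈ [0, 6]: 7 solutions.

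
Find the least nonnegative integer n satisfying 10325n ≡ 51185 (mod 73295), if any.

gcd(73295, 10325):
  73295 = 7·10325 + 1020
  10325 = 10·1020 + 125
  1020 = 8·125 + 20
  125 = 6·20 + 5
  20 = 4·5
so gcd(73295, 10325) = 5.
5 divides 51185, so solutions exist.
Back-substitute for Bézout coefficients:
  5 = 125 - 6·20
  ... = 10325·(3521) + 73295·(-496)
So 10325·(3521) ≡ 5 (mod 73295); multiply by 10237: n ≡ 36044477 (mod 14659).
Smallest nonnegative: n = 36044477 mod 14659 = 12655.

12655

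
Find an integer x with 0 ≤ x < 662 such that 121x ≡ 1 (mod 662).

569

gcd(662, 121):
  662 = 5*121 + 57
  121 = 2*57 + 7
  57 = 8*7 + 1
  7 = 7*1
so gcd(662, 121) = 1.
Back-substitute for Bézout coefficients:
  1 = 57 - 8*7
  ... = 121*(-93) + 662*(17)
So 121*-93 ≡ 1 (mod 662), and -93 mod 662 = 569.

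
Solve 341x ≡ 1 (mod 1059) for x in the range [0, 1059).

500

gcd(1059, 341) = 1  (1059 = 3*341 + 36, 341 = 9*36 + 17, 36 = 2*17 + 2, 17 = 8*2 + 1, 2 = 2*1).
Back-substituting, 341*(500) + 1059*(-161) = 1.
So 341*500 ≡ 1 (mod 1059), and 500 mod 1059 = 500.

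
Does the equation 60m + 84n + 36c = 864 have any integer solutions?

gcd(84, 60) = 12.
gcd(12, 36) = 12.
12 divides 864, so integer solutions exist.

yes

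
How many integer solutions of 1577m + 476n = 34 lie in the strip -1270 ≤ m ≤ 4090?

gcd(1577, 476):
  1577 = 3·476 + 149
  476 = 3·149 + 29
  149 = 5·29 + 4
  29 = 7·4 + 1
  4 = 4·1
so gcd(1577, 476) = 1.
Back-substitute for Bézout coefficients:
  1 = 29 - 7·4
  ... = 1577·(-115) + 476·(381)
Scale by 34: particular solution (-3910, 12954); reduce m mod 476: (374, -1239).
General solution: m = 374 + 476t, n = -1239 - 1577t for integer t.
-1270 ≤ 374 + 476t ≤ 4090 gives t ∈ [-3, 7], which is 11 values.

11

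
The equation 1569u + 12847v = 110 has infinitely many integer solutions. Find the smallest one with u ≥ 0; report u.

gcd(12847, 1569):
  12847 = 8·1569 + 295
  1569 = 5·295 + 94
  295 = 3·94 + 13
  94 = 7·13 + 3
  13 = 4·3 + 1
  3 = 3·1
so gcd(12847, 1569) = 1.
1 divides 110, so solutions exist.
Back-substitute for Bézout coefficients:
  1 = 13 - 4·3
  ... = 1569·(-3963) + 12847·(484)
Scale by 110/1 = 110: (u₀, v₀) = (-435930, 53240).
General solution: u = -435930 + 12847t, v = 53240 - 1569t for integer t.
u ≥ 0: smallest is -435930 mod 12847 = 868 (at t = 34), with v = -106.

868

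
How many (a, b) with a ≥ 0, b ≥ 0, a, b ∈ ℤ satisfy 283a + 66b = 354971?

19

gcd(283, 66) = 1.
By Bézout, 283·(7) + 66·(-30) = 1.
One solution: (29, 5254).
General: a = 29 + 66t, b = 5254 - 283t.
a ≥ 0 ⇒ t ≥ 0; b ≥ 0 ⇒ t ≤ 18. So t ∈ [0, 18]: 19 solutions.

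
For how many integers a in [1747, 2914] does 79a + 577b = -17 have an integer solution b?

3

gcd(577, 79):
  577 = 7×79 + 24
  79 = 3×24 + 7
  24 = 3×7 + 3
  7 = 2×3 + 1
  3 = 3×1
so gcd(577, 79) = 1.
Back-substitute for Bézout coefficients:
  1 = 7 - 2×3
  ... = 79×(168) + 577×(-23)
Scale by -17: particular solution (-2856, 391); reduce a mod 577: (29, -4).
General solution: a = 29 + 577t, b = -4 - 79t for integer t.
1747 ≤ 29 + 577t ≤ 2914 gives t ∈ [3, 5], which is 3 values.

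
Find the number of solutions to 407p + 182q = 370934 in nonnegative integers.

gcd(407, 182):
  407 = 2·182 + 43
  182 = 4·43 + 10
  43 = 4·10 + 3
  10 = 3·3 + 1
  3 = 3·1
so gcd(407, 182) = 1.
Back-substitute for Bézout coefficients:
  1 = 10 - 3·3
  ... = 407·(-55) + 182·(123)
Scale by 370934: one solution is (-20401370, 45624882). Reduce p mod 182: (102, 1810).
General: p = 102 + 182t, q = 1810 - 407t.
p ≥ 0 ⇒ t ≥ 0; q ≥ 0 ⇒ t ≤ 4. So t ∈ [0, 4]: 5 solutions.

5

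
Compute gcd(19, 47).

gcd(47, 19) = 1  (47 = 2·19 + 9, 19 = 2·9 + 1, 9 = 9·1).

1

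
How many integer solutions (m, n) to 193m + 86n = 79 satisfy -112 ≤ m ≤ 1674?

gcd(193, 86):
  193 = 2*86 + 21
  86 = 4*21 + 2
  21 = 10*2 + 1
  2 = 2*1
so gcd(193, 86) = 1.
Back-substitute for Bézout coefficients:
  1 = 21 - 10*2
  ... = 193*(41) + 86*(-92)
Scale by 79: particular solution (3239, -7268); reduce m mod 86: (57, -127).
General solution: m = 57 + 86t, n = -127 - 193t for integer t.
-112 ≤ 57 + 86t ≤ 1674 gives t ∈ [-1, 18], which is 20 values.

20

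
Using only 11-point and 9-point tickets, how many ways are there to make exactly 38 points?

Need nonnegative integers with 11j + 9k = 38.
gcd(11, 9) = 1, and 11·(-4) + 9·(5) = 1.
So (j₀, k₀) = (-152, 190); general j = -152 + 9t, k = 190 - 11t.
j ≥ 0 ⇒ t ≥ 17; k ≥ 0 ⇒ t ≤ 17. That's 1 value of t.

1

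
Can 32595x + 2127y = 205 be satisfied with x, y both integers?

gcd(32595, 2127) = 3  (32595 = 15·2127 + 690, 2127 = 3·690 + 57, 690 = 12·57 + 6, 57 = 9·6 + 3, 6 = 2·3).
3 does not divide 205 (remainder 1), so no integer solutions.

no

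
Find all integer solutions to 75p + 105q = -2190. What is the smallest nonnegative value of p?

3

gcd(105, 75):
  105 = 1×75 + 30
  75 = 2×30 + 15
  30 = 2×15
so gcd(105, 75) = 15.
15 divides -2190, so solutions exist.
Back-substitute for Bézout coefficients:
  15 = 75 - 2×30
  ... = 75×(3) + 105×(-2)
Scale by -2190/15 = -146: (p₀, q₀) = (-438, 292).
General solution: p = -438 + 7t, q = 292 - 5t for integer t.
p ≥ 0: smallest is -438 mod 7 = 3 (at t = 63), with q = -23.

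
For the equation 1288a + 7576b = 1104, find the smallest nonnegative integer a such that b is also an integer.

542

gcd(7576, 1288):
  7576 = 5×1288 + 1136
  1288 = 1×1136 + 152
  1136 = 7×152 + 72
  152 = 2×72 + 8
  72 = 9×8
so gcd(7576, 1288) = 8.
8 divides 1104, so solutions exist.
Back-substitute for Bézout coefficients:
  8 = 152 - 2×72
  ... = 1288×(100) + 7576×(-17)
Scale by 1104/8 = 138: (a₀, b₀) = (13800, -2346).
General solution: a = 13800 + 947t, b = -2346 - 161t for integer t.
a ≥ 0: smallest is 13800 mod 947 = 542 (at t = -14), with b = -92.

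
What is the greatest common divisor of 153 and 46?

gcd(153, 46):
  153 = 3·46 + 15
  46 = 3·15 + 1
  15 = 15·1
so gcd(153, 46) = 1.

1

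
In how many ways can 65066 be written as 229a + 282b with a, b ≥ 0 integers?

gcd(282, 229) = 1  (282 = 1×229 + 53, 229 = 4×53 + 17, 53 = 3×17 + 2, 17 = 8×2 + 1, 2 = 2×1).
Back-substituting, 229×(133) + 282×(-108) = 1.
Scale by 65066: one solution is (8653778, -7027128). Reduce a mod 282: (44, 195).
General: a = 44 + 282t, b = 195 - 229t.
a ≥ 0 ⇒ t ≥ 0; b ≥ 0 ⇒ t ≤ 0. So t ∈ [0, 0]: 1 solution.

1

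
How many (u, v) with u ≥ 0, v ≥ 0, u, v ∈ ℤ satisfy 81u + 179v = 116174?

gcd(179, 81) = 1  (179 = 2×81 + 17, 81 = 4×17 + 13, 17 = 1×13 + 4, 13 = 3×4 + 1, 4 = 4×1).
Back-substituting, 81×(42) + 179×(-19) = 1.
Scale by 116174: one solution is (4879308, -2207306). Reduce u mod 179: (126, 592).
General: u = 126 + 179t, v = 592 - 81t.
u ≥ 0 ⇒ t ≥ 0; v ≥ 0 ⇒ t ≤ 7. So t ∈ [0, 7]: 8 solutions.

8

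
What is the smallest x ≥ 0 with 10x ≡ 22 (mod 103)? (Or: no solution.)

64

gcd(103, 10):
  103 = 10·10 + 3
  10 = 3·3 + 1
  3 = 3·1
so gcd(103, 10) = 1.
1 divides 22, so solutions exist.
Back-substitute for Bézout coefficients:
  1 = 10 - 3·3
  ... = 10·(31) + 103·(-3)
So 10·(31) ≡ 1 (mod 103); multiply by 22: x ≡ 682 (mod 103).
Smallest nonnegative: x = 682 mod 103 = 64.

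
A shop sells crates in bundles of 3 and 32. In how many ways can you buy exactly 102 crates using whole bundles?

2

Need nonnegative integers with 3j + 32k = 102.
gcd(3, 32) = 1, and 3·(11) + 32·(-1) = 1.
So (j₀, k₀) = (1122, -102); general j = 1122 + 32t, k = -102 - 3t.
j ≥ 0 ⇒ t ≥ -35; k ≥ 0 ⇒ t ≤ -34. That's 2 values of t.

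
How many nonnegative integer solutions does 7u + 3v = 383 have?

18

gcd(7, 3):
  7 = 2×3 + 1
  3 = 3×1
so gcd(7, 3) = 1.
Back-substitute for Bézout coefficients:
  1 = 7 - 2×3
  ... = 7×(1) + 3×(-2)
Scale by 383: one solution is (383, -766). Reduce u mod 3: (2, 123).
General: u = 2 + 3t, v = 123 - 7t.
u ≥ 0 ⇒ t ≥ 0; v ≥ 0 ⇒ t ≤ 17. So t ∈ [0, 17]: 18 solutions.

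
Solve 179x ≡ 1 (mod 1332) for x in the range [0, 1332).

gcd(1332, 179) = 1.
By Bézout, 179·(-253) + 1332·(34) = 1.
So 179·-253 ≡ 1 (mod 1332), and -253 mod 1332 = 1079.

1079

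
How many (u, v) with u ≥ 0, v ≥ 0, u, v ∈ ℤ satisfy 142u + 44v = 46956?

15

gcd(142, 44) = 2  (142 = 3·44 + 10, 44 = 4·10 + 4, 10 = 2·4 + 2, 4 = 2·2).
Back-substituting, 142·(9) + 44·(-29) = 2.
Scale by 23478: one solution is (211302, -680862). Reduce u mod 22: (14, 1022).
General: u = 14 + 22t, v = 1022 - 71t.
u ≥ 0 ⇒ t ≥ 0; v ≥ 0 ⇒ t ≤ 14. So t ∈ [0, 14]: 15 solutions.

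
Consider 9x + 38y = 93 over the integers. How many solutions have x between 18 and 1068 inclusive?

28

gcd(38, 9) = 1.
By Bézout, 9×(17) + 38×(-4) = 1.
Particular solution: (23, -3).
General solution: x = 23 + 38t, y = -3 - 9t for integer t.
18 ≤ 23 + 38t ≤ 1068 gives t ∈ [0, 27], which is 28 values.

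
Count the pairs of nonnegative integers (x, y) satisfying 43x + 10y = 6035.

14

gcd(43, 10) = 1.
By Bézout, 43·(-3) + 10·(13) = 1.
One solution: (5, 582).
General: x = 5 + 10t, y = 582 - 43t.
x ≥ 0 ⇒ t ≥ 0; y ≥ 0 ⇒ t ≤ 13. So t ∈ [0, 13]: 14 solutions.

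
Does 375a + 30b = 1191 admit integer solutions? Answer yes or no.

gcd(375, 30) = 15  (375 = 12×30 + 15, 30 = 2×15).
15 does not divide 1191 (remainder 6), so no integer solutions.

no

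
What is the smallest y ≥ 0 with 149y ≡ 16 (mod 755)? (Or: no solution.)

gcd(755, 149):
  755 = 5·149 + 10
  149 = 14·10 + 9
  10 = 1·9 + 1
  9 = 9·1
so gcd(755, 149) = 1.
1 divides 16, so solutions exist.
Back-substitute for Bézout coefficients:
  1 = 10 - 1·9
  ... = 149·(-76) + 755·(15)
So 149·(-76) ≡ 1 (mod 755); multiply by 16: y ≡ -1216 (mod 755).
Smallest nonnegative: y = -1216 mod 755 = 294.

294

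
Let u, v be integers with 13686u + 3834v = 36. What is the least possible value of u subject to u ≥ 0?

474

gcd(13686, 3834):
  13686 = 3·3834 + 2184
  3834 = 1·2184 + 1650
  2184 = 1·1650 + 534
  1650 = 3·534 + 48
  534 = 11·48 + 6
  48 = 8·6
so gcd(13686, 3834) = 6.
6 divides 36, so solutions exist.
Back-substitute for Bézout coefficients:
  6 = 534 - 11·48
  ... = 13686·(79) + 3834·(-282)
Scale by 36/6 = 6: (u₀, v₀) = (474, -1692).
General solution: u = 474 + 639t, v = -1692 - 2281t for integer t.
u ≥ 0: smallest is 474 mod 639 = 474 (at t = 0), with v = -1692.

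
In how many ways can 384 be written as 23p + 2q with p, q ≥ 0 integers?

gcd(23, 2) = 1  (23 = 11×2 + 1, 2 = 2×1).
Back-substituting, 23×(1) + 2×(-11) = 1.
Scale by 384: one solution is (384, -4224). Reduce p mod 2: (0, 192).
General: p = 0 + 2t, q = 192 - 23t.
p ≥ 0 ⇒ t ≥ 0; q ≥ 0 ⇒ t ≤ 8. So t ∈ [0, 8]: 9 solutions.

9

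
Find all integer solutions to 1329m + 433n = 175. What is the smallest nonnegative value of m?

gcd(1329, 433) = 1  (1329 = 3·433 + 30, 433 = 14·30 + 13, 30 = 2·13 + 4, 13 = 3·4 + 1, 4 = 4·1).
1 divides 175, so solutions exist.
Back-substituting, 1329·(-101) + 433·(310) = 1.
Scale by 175/1 = 175: (m₀, n₀) = (-17675, 54250).
General solution: m = -17675 + 433t, n = 54250 - 1329t for integer t.
m ≥ 0: smallest is -17675 mod 433 = 78 (at t = 41), with n = -239.

78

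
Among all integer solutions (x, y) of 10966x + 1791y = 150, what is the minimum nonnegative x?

gcd(10966, 1791):
  10966 = 6*1791 + 220
  1791 = 8*220 + 31
  220 = 7*31 + 3
  31 = 10*3 + 1
  3 = 3*1
so gcd(10966, 1791) = 1.
1 divides 150, so solutions exist.
Back-substitute for Bézout coefficients:
  1 = 31 - 10*3
  ... = 10966*(-578) + 1791*(3539)
Scale by 150/1 = 150: (x₀, y₀) = (-86700, 530850).
General solution: x = -86700 + 1791t, y = 530850 - 10966t for integer t.
x ≥ 0: smallest is -86700 mod 1791 = 1059 (at t = 49), with y = -6484.

1059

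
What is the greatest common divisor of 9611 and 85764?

gcd(85764, 9611) = 7  (85764 = 8*9611 + 8876, 9611 = 1*8876 + 735, 8876 = 12*735 + 56, 735 = 13*56 + 7, 56 = 8*7).

7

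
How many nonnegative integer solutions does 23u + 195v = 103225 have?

gcd(195, 23) = 1  (195 = 8×23 + 11, 23 = 2×11 + 1, 11 = 11×1).
Back-substituting, 23×(17) + 195×(-2) = 1.
Scale by 103225: one solution is (1754825, -206450). Reduce u mod 195: (20, 527).
General: u = 20 + 195t, v = 527 - 23t.
u ≥ 0 ⇒ t ≥ 0; v ≥ 0 ⇒ t ≤ 22. So t ∈ [0, 22]: 23 solutions.

23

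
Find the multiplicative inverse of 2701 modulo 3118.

2789

gcd(3118, 2701) = 1.
By Bézout, 2701·(-329) + 3118·(285) = 1.
So 2701·-329 ≡ 1 (mod 3118), and -329 mod 3118 = 2789.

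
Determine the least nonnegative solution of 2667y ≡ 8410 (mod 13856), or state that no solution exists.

gcd(13856, 2667) = 1  (13856 = 5×2667 + 521, 2667 = 5×521 + 62, 521 = 8×62 + 25, 62 = 2×25 + 12, 25 = 2×12 + 1, 12 = 12×1).
1 divides 8410, so solutions exist.
Back-substituting, 2667×(-1117) + 13856×(215) = 1.
So 2667×(-1117) ≡ 1 (mod 13856); multiply by 8410: y ≡ -9393970 (mod 13856).
Smallest nonnegative: y = -9393970 mod 13856 = 398.

398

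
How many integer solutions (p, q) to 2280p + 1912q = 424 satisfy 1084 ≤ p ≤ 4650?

15

gcd(2280, 1912):
  2280 = 1×1912 + 368
  1912 = 5×368 + 72
  368 = 5×72 + 8
  72 = 9×8
so gcd(2280, 1912) = 8.
Back-substitute for Bézout coefficients:
  8 = 368 - 5×72
  ... = 2280×(26) + 1912×(-31)
Scale by 53: particular solution (1378, -1643); reduce p mod 239: (183, -218).
General solution: p = 183 + 239t, q = -218 - 285t for integer t.
1084 ≤ 183 + 239t ≤ 4650 gives t ∈ [4, 18], which is 15 values.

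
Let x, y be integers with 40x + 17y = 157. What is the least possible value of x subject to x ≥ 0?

12

gcd(40, 17):
  40 = 2·17 + 6
  17 = 2·6 + 5
  6 = 1·5 + 1
  5 = 5·1
so gcd(40, 17) = 1.
1 divides 157, so solutions exist.
Back-substitute for Bézout coefficients:
  1 = 6 - 1·5
  ... = 40·(3) + 17·(-7)
Scale by 157/1 = 157: (x₀, y₀) = (471, -1099).
General solution: x = 471 + 17t, y = -1099 - 40t for integer t.
x ≥ 0: smallest is 471 mod 17 = 12 (at t = -27), with y = -19.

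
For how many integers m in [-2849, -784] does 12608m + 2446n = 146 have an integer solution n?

gcd(12608, 2446) = 2  (12608 = 5*2446 + 378, 2446 = 6*378 + 178, 378 = 2*178 + 22, 178 = 8*22 + 2, 22 = 11*2).
Back-substituting, 12608*(-110) + 2446*(567) = 2.
Scale by 73: particular solution (-8030, 41391); reduce m mod 1223: (531, -2737).
General solution: m = 531 + 1223t, n = -2737 - 6304t for integer t.
-2849 ≤ 531 + 1223t ≤ -784 gives t ∈ [-2, -2], which is 1 value.

1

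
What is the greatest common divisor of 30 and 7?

1

gcd(30, 7):
  30 = 4×7 + 2
  7 = 3×2 + 1
  2 = 2×1
so gcd(30, 7) = 1.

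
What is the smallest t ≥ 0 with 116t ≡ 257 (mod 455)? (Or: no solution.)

367

gcd(455, 116) = 1.
1 divides 257, so solutions exist.
By Bézout, 116×(51) + 455×(-13) = 1.
So 116×(51) ≡ 1 (mod 455); multiply by 257: t ≡ 13107 (mod 455).
Smallest nonnegative: t = 13107 mod 455 = 367.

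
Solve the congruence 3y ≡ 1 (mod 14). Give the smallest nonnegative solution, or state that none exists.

gcd(14, 3):
  14 = 4*3 + 2
  3 = 1*2 + 1
  2 = 2*1
so gcd(14, 3) = 1.
1 divides 1, so solutions exist.
Back-substitute for Bézout coefficients:
  1 = 3 - 1*2
  ... = 3*(5) + 14*(-1)
So 3*(5) ≡ 1 (mod 14); multiply by 1: y ≡ 5 (mod 14).
Smallest nonnegative: y = 5 mod 14 = 5.

5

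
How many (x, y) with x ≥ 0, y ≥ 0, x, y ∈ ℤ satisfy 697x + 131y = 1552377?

gcd(697, 131) = 1  (697 = 5*131 + 42, 131 = 3*42 + 5, 42 = 8*5 + 2, 5 = 2*2 + 1, 2 = 2*1).
Back-substituting, 697*(-53) + 131*(282) = 1.
Scale by 1552377: one solution is (-82275981, 437770314). Reduce x mod 131: (10, 11797).
General: x = 10 + 131t, y = 11797 - 697t.
x ≥ 0 ⇒ t ≥ 0; y ≥ 0 ⇒ t ≤ 16. So t ∈ [0, 16]: 17 solutions.

17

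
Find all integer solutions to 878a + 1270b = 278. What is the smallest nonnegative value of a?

gcd(1270, 878):
  1270 = 1×878 + 392
  878 = 2×392 + 94
  392 = 4×94 + 16
  94 = 5×16 + 14
  16 = 1×14 + 2
  14 = 7×2
so gcd(1270, 878) = 2.
2 divides 278, so solutions exist.
Back-substitute for Bézout coefficients:
  2 = 16 - 1×14
  ... = 878×(-81) + 1270×(56)
Scale by 278/2 = 139: (a₀, b₀) = (-11259, 7784).
General solution: a = -11259 + 635t, b = 7784 - 439t for integer t.
a ≥ 0: smallest is -11259 mod 635 = 171 (at t = 18), with b = -118.

171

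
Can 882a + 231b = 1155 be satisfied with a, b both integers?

yes

gcd(882, 231) = 21  (882 = 3·231 + 189, 231 = 1·189 + 42, 189 = 4·42 + 21, 42 = 2·21).
21 divides 1155, so integer solutions exist.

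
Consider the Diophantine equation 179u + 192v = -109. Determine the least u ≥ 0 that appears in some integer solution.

gcd(192, 179):
  192 = 1·179 + 13
  179 = 13·13 + 10
  13 = 1·10 + 3
  10 = 3·3 + 1
  3 = 3·1
so gcd(192, 179) = 1.
1 divides -109, so solutions exist.
Back-substitute for Bézout coefficients:
  1 = 10 - 3·3
  ... = 179·(59) + 192·(-55)
Scale by -109/1 = -109: (u₀, v₀) = (-6431, 5995).
General solution: u = -6431 + 192t, v = 5995 - 179t for integer t.
u ≥ 0: smallest is -6431 mod 192 = 97 (at t = 34), with v = -91.

97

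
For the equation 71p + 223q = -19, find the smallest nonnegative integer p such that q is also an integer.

gcd(223, 71):
  223 = 3*71 + 10
  71 = 7*10 + 1
  10 = 10*1
so gcd(223, 71) = 1.
1 divides -19, so solutions exist.
Back-substitute for Bézout coefficients:
  1 = 71 - 7*10
  ... = 71*(22) + 223*(-7)
Scale by -19/1 = -19: (p₀, q₀) = (-418, 133).
General solution: p = -418 + 223t, q = 133 - 71t for integer t.
p ≥ 0: smallest is -418 mod 223 = 28 (at t = 2), with q = -9.

28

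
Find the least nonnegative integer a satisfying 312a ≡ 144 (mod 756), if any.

15

gcd(756, 312) = 12  (756 = 2·312 + 132, 312 = 2·132 + 48, 132 = 2·48 + 36, 48 = 1·36 + 12, 36 = 3·12).
12 divides 144, so solutions exist.
Back-substituting, 312·(17) + 756·(-7) = 12.
So 312·(17) ≡ 12 (mod 756); multiply by 12: a ≡ 204 (mod 63).
Smallest nonnegative: a = 204 mod 63 = 15.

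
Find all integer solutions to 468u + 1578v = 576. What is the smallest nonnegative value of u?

gcd(1578, 468) = 6  (1578 = 3*468 + 174, 468 = 2*174 + 120, 174 = 1*120 + 54, 120 = 2*54 + 12, 54 = 4*12 + 6, 12 = 2*6).
6 divides 576, so solutions exist.
Back-substituting, 468*(-118) + 1578*(35) = 6.
Scale by 576/6 = 96: (u₀, v₀) = (-11328, 3360).
General solution: u = -11328 + 263t, v = 3360 - 78t for integer t.
u ≥ 0: smallest is -11328 mod 263 = 244 (at t = 44), with v = -72.

244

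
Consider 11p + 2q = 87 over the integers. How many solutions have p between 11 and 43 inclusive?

17

gcd(11, 2):
  11 = 5×2 + 1
  2 = 2×1
so gcd(11, 2) = 1.
Back-substitute for Bézout coefficients:
  1 = 11 - 5×2
  ... = 11×(1) + 2×(-5)
Scale by 87: particular solution (87, -435); reduce p mod 2: (1, 38).
General solution: p = 1 + 2t, q = 38 - 11t for integer t.
11 ≤ 1 + 2t ≤ 43 gives t ∈ [5, 21], which is 17 values.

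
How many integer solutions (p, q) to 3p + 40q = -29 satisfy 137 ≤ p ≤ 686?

gcd(40, 3) = 1.
By Bézout, 3×(-13) + 40×(1) = 1.
Particular solution: (17, -2).
General solution: p = 17 + 40t, q = -2 - 3t for integer t.
137 ≤ 17 + 40t ≤ 686 gives t ∈ [3, 16], which is 14 values.

14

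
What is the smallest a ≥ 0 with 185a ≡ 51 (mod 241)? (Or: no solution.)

12

gcd(241, 185):
  241 = 1·185 + 56
  185 = 3·56 + 17
  56 = 3·17 + 5
  17 = 3·5 + 2
  5 = 2·2 + 1
  2 = 2·1
so gcd(241, 185) = 1.
1 divides 51, so solutions exist.
Back-substitute for Bézout coefficients:
  1 = 5 - 2·2
  ... = 185·(-99) + 241·(76)
So 185·(-99) ≡ 1 (mod 241); multiply by 51: a ≡ -5049 (mod 241).
Smallest nonnegative: a = -5049 mod 241 = 12.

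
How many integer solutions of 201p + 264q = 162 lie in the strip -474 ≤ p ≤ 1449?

gcd(264, 201):
  264 = 1×201 + 63
  201 = 3×63 + 12
  63 = 5×12 + 3
  12 = 4×3
so gcd(264, 201) = 3.
Back-substitute for Bézout coefficients:
  3 = 63 - 5×12
  ... = 201×(-21) + 264×(16)
Scale by 54: particular solution (-1134, 864); reduce p mod 88: (10, -7).
General solution: p = 10 + 88t, q = -7 - 67t for integer t.
-474 ≤ 10 + 88t ≤ 1449 gives t ∈ [-5, 16], which is 22 values.

22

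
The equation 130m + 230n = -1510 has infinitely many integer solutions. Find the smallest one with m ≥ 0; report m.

gcd(230, 130):
  230 = 1×130 + 100
  130 = 1×100 + 30
  100 = 3×30 + 10
  30 = 3×10
so gcd(230, 130) = 10.
10 divides -1510, so solutions exist.
Back-substitute for Bézout coefficients:
  10 = 100 - 3×30
  ... = 130×(-7) + 230×(4)
Scale by -1510/10 = -151: (m₀, n₀) = (1057, -604).
General solution: m = 1057 + 23t, n = -604 - 13t for integer t.
m ≥ 0: smallest is 1057 mod 23 = 22 (at t = -45), with n = -19.

22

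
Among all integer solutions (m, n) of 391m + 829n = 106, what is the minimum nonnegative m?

gcd(829, 391):
  829 = 2*391 + 47
  391 = 8*47 + 15
  47 = 3*15 + 2
  15 = 7*2 + 1
  2 = 2*1
so gcd(829, 391) = 1.
1 divides 106, so solutions exist.
Back-substitute for Bézout coefficients:
  1 = 15 - 7*2
  ... = 391*(388) + 829*(-183)
Scale by 106/1 = 106: (m₀, n₀) = (41128, -19398).
General solution: m = 41128 + 829t, n = -19398 - 391t for integer t.
m ≥ 0: smallest is 41128 mod 829 = 507 (at t = -49), with n = -239.

507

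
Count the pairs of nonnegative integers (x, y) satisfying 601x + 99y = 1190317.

20

gcd(601, 99) = 1  (601 = 6·99 + 7, 99 = 14·7 + 1, 7 = 7·1).
Back-substituting, 601·(-14) + 99·(85) = 1.
Scale by 1190317: one solution is (-16664438, 101176945). Reduce x mod 99: (34, 11817).
General: x = 34 + 99t, y = 11817 - 601t.
x ≥ 0 ⇒ t ≥ 0; y ≥ 0 ⇒ t ≤ 19. So t ∈ [0, 19]: 20 solutions.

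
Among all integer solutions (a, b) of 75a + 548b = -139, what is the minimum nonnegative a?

495

gcd(548, 75) = 1  (548 = 7*75 + 23, 75 = 3*23 + 6, 23 = 3*6 + 5, 6 = 1*5 + 1, 5 = 5*1).
1 divides -139, so solutions exist.
Back-substituting, 75*(95) + 548*(-13) = 1.
Scale by -139/1 = -139: (a₀, b₀) = (-13205, 1807).
General solution: a = -13205 + 548t, b = 1807 - 75t for integer t.
a ≥ 0: smallest is -13205 mod 548 = 495 (at t = 25), with b = -68.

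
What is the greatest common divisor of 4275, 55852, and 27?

gcd(55852, 4275) = 1  (55852 = 13·4275 + 277, 4275 = 15·277 + 120, 277 = 2·120 + 37, 120 = 3·37 + 9, 37 = 4·9 + 1, 9 = 9·1).
gcd(1, 27) = 1.

1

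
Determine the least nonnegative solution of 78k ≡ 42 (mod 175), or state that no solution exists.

14

gcd(175, 78):
  175 = 2×78 + 19
  78 = 4×19 + 2
  19 = 9×2 + 1
  2 = 2×1
so gcd(175, 78) = 1.
1 divides 42, so solutions exist.
Back-substitute for Bézout coefficients:
  1 = 19 - 9×2
  ... = 78×(-83) + 175×(37)
So 78×(-83) ≡ 1 (mod 175); multiply by 42: k ≡ -3486 (mod 175).
Smallest nonnegative: k = -3486 mod 175 = 14.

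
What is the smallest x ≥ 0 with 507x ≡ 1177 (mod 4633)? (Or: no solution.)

3886

gcd(4633, 507) = 1.
1 divides 1177, so solutions exist.
By Bézout, 507*(2184) + 4633*(-239) = 1.
So 507*(2184) ≡ 1 (mod 4633); multiply by 1177: x ≡ 2570568 (mod 4633).
Smallest nonnegative: x = 2570568 mod 4633 = 3886.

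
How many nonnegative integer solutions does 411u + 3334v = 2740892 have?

2

gcd(3334, 411) = 1  (3334 = 8*411 + 46, 411 = 8*46 + 43, 46 = 1*43 + 3, 43 = 14*3 + 1, 3 = 3*1).
Back-substituting, 411*(1087) + 3334*(-134) = 1.
Scale by 2740892: one solution is (2979349604, -367279528). Reduce u mod 3334: (520, 758).
General: u = 520 + 3334t, v = 758 - 411t.
u ≥ 0 ⇒ t ≥ 0; v ≥ 0 ⇒ t ≤ 1. So t ∈ [0, 1]: 2 solutions.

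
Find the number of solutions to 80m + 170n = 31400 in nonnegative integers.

23

gcd(170, 80) = 10.
By Bézout, 80·(-2) + 170·(1) = 10.
One solution: (10, 180).
General: m = 10 + 17t, n = 180 - 8t.
m ≥ 0 ⇒ t ≥ 0; n ≥ 0 ⇒ t ≤ 22. So t ∈ [0, 22]: 23 solutions.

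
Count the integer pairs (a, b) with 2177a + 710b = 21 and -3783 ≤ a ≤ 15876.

27

gcd(2177, 710) = 1.
By Bézout, 2177×(-287) + 710×(880) = 1.
Particular solution: (363, -1113).
General solution: a = 363 + 710t, b = -1113 - 2177t for integer t.
-3783 ≤ 363 + 710t ≤ 15876 gives t ∈ [-5, 21], which is 27 values.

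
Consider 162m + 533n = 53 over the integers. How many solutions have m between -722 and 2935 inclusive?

7

gcd(533, 162) = 1.
By Bézout, 162*(102) + 533*(-31) = 1.
Particular solution: (76, -23).
General solution: m = 76 + 533t, n = -23 - 162t for integer t.
-722 ≤ 76 + 533t ≤ 2935 gives t ∈ [-1, 5], which is 7 values.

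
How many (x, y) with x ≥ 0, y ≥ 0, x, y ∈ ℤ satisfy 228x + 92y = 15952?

3

gcd(228, 92) = 4.
By Bézout, 228·(-2) + 92·(5) = 4.
One solution: (5, 161).
General: x = 5 + 23t, y = 161 - 57t.
x ≥ 0 ⇒ t ≥ 0; y ≥ 0 ⇒ t ≤ 2. So t ∈ [0, 2]: 3 solutions.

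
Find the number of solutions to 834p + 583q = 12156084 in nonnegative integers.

gcd(834, 583) = 1.
By Bézout, 834×(-72) + 583×(103) = 1.
One solution: (30, 20808).
General: p = 30 + 583t, q = 20808 - 834t.
p ≥ 0 ⇒ t ≥ 0; q ≥ 0 ⇒ t ≤ 24. So t ∈ [0, 24]: 25 solutions.

25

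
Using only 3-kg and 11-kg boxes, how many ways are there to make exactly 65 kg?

2

Need nonnegative integers with 3j + 11k = 65.
gcd(3, 11) = 1, and 3·(4) + 11·(-1) = 1.
So (j₀, k₀) = (260, -65); general j = 260 + 11t, k = -65 - 3t.
j ≥ 0 ⇒ t ≥ -23; k ≥ 0 ⇒ t ≤ -22. That's 2 values of t.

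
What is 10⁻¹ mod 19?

2

gcd(19, 10) = 1.
By Bézout, 10*(2) + 19*(-1) = 1.
So 10*2 ≡ 1 (mod 19), and 2 mod 19 = 2.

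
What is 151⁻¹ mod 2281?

gcd(2281, 151) = 1.
By Bézout, 151×(997) + 2281×(-66) = 1.
So 151×997 ≡ 1 (mod 2281), and 997 mod 2281 = 997.

997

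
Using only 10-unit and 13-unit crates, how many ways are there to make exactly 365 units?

3

Need nonnegative integers with 10j + 13k = 365.
gcd(10, 13) = 1, and 10·(4) + 13·(-3) = 1.
So (j₀, k₀) = (1460, -1095); general j = 1460 + 13t, k = -1095 - 10t.
j ≥ 0 ⇒ t ≥ -112; k ≥ 0 ⇒ t ≤ -110. That's 3 values of t.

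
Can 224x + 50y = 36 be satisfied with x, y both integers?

yes

gcd(224, 50):
  224 = 4·50 + 24
  50 = 2·24 + 2
  24 = 12·2
so gcd(224, 50) = 2.
2 divides 36, so integer solutions exist.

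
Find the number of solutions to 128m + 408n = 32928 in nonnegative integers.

gcd(408, 128):
  408 = 3*128 + 24
  128 = 5*24 + 8
  24 = 3*8
so gcd(408, 128) = 8.
Back-substitute for Bézout coefficients:
  8 = 128 - 5*24
  ... = 128*(16) + 408*(-5)
Scale by 4116: one solution is (65856, -20580). Reduce m mod 51: (15, 76).
General: m = 15 + 51t, n = 76 - 16t.
m ≥ 0 ⇒ t ≥ 0; n ≥ 0 ⇒ t ≤ 4. So t ∈ [0, 4]: 5 solutions.

5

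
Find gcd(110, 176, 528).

gcd(176, 110) = 22.
gcd(22, 528) = 22.

22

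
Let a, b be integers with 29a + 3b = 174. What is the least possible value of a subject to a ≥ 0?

gcd(29, 3) = 1.
1 divides 174, so solutions exist.
By Bézout, 29*(-1) + 3*(10) = 1.
Scale by 174/1 = 174: (a₀, b₀) = (-174, 1740).
General solution: a = -174 + 3t, b = 1740 - 29t for integer t.
a ≥ 0: smallest is -174 mod 3 = 0 (at t = 58), with b = 58.

0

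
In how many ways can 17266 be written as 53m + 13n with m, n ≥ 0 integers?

25

gcd(53, 13) = 1.
By Bézout, 53*(1) + 13*(-4) = 1.
One solution: (2, 1320).
General: m = 2 + 13t, n = 1320 - 53t.
m ≥ 0 ⇒ t ≥ 0; n ≥ 0 ⇒ t ≤ 24. So t ∈ [0, 24]: 25 solutions.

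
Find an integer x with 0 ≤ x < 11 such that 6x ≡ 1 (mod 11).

2

gcd(11, 6) = 1  (11 = 1×6 + 5, 6 = 1×5 + 1, 5 = 5×1).
Back-substituting, 6×(2) + 11×(-1) = 1.
So 6×2 ≡ 1 (mod 11), and 2 mod 11 = 2.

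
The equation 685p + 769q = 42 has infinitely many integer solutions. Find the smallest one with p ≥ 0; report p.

384

gcd(769, 685):
  769 = 1·685 + 84
  685 = 8·84 + 13
  84 = 6·13 + 6
  13 = 2·6 + 1
  6 = 6·1
so gcd(769, 685) = 1.
1 divides 42, so solutions exist.
Back-substitute for Bézout coefficients:
  1 = 13 - 2·6
  ... = 685·(119) + 769·(-106)
Scale by 42/1 = 42: (p₀, q₀) = (4998, -4452).
General solution: p = 4998 + 769t, q = -4452 - 685t for integer t.
p ≥ 0: smallest is 4998 mod 769 = 384 (at t = -6), with q = -342.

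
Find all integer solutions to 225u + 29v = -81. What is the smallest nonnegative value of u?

gcd(225, 29) = 1  (225 = 7×29 + 22, 29 = 1×22 + 7, 22 = 3×7 + 1, 7 = 7×1).
1 divides -81, so solutions exist.
Back-substituting, 225×(4) + 29×(-31) = 1.
Scale by -81/1 = -81: (u₀, v₀) = (-324, 2511).
General solution: u = -324 + 29t, v = 2511 - 225t for integer t.
u ≥ 0: smallest is -324 mod 29 = 24 (at t = 12), with v = -189.

24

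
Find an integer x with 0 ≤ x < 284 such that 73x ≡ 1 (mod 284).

249

gcd(284, 73) = 1.
By Bézout, 73×(-35) + 284×(9) = 1.
So 73×-35 ≡ 1 (mod 284), and -35 mod 284 = 249.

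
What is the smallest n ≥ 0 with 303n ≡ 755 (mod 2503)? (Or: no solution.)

779

gcd(2503, 303):
  2503 = 8×303 + 79
  303 = 3×79 + 66
  79 = 1×66 + 13
  66 = 5×13 + 1
  13 = 13×1
so gcd(2503, 303) = 1.
1 divides 755, so solutions exist.
Back-substitute for Bézout coefficients:
  1 = 66 - 5×13
  ... = 303×(190) + 2503×(-23)
So 303×(190) ≡ 1 (mod 2503); multiply by 755: n ≡ 143450 (mod 2503).
Smallest nonnegative: n = 143450 mod 2503 = 779.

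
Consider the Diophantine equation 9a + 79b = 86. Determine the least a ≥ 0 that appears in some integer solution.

71

gcd(79, 9) = 1.
1 divides 86, so solutions exist.
By Bézout, 9*(-35) + 79*(4) = 1.
Scale by 86/1 = 86: (a₀, b₀) = (-3010, 344).
General solution: a = -3010 + 79t, b = 344 - 9t for integer t.
a ≥ 0: smallest is -3010 mod 79 = 71 (at t = 39), with b = -7.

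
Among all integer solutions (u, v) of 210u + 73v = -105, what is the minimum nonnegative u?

gcd(210, 73):
  210 = 2*73 + 64
  73 = 1*64 + 9
  64 = 7*9 + 1
  9 = 9*1
so gcd(210, 73) = 1.
1 divides -105, so solutions exist.
Back-substitute for Bézout coefficients:
  1 = 64 - 7*9
  ... = 210*(8) + 73*(-23)
Scale by -105/1 = -105: (u₀, v₀) = (-840, 2415).
General solution: u = -840 + 73t, v = 2415 - 210t for integer t.
u ≥ 0: smallest is -840 mod 73 = 36 (at t = 12), with v = -105.

36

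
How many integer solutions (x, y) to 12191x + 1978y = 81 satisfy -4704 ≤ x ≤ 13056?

9

gcd(12191, 1978) = 1  (12191 = 6×1978 + 323, 1978 = 6×323 + 40, 323 = 8×40 + 3, 40 = 13×3 + 1, 3 = 3×1).
Back-substituting, 12191×(-643) + 1978×(3963) = 1.
Scale by 81: particular solution (-52083, 321003); reduce x mod 1978: (1323, -8154).
General solution: x = 1323 + 1978t, y = -8154 - 12191t for integer t.
-4704 ≤ 1323 + 1978t ≤ 13056 gives t ∈ [-3, 5], which is 9 values.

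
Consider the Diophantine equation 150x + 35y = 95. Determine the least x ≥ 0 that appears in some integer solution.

6

gcd(150, 35):
  150 = 4·35 + 10
  35 = 3·10 + 5
  10 = 2·5
so gcd(150, 35) = 5.
5 divides 95, so solutions exist.
Back-substitute for Bézout coefficients:
  5 = 35 - 3·10
  ... = 150·(-3) + 35·(13)
Scale by 95/5 = 19: (x₀, y₀) = (-57, 247).
General solution: x = -57 + 7t, y = 247 - 30t for integer t.
x ≥ 0: smallest is -57 mod 7 = 6 (at t = 9), with y = -23.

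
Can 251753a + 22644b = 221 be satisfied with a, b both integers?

gcd(251753, 22644) = 17  (251753 = 11·22644 + 2669, 22644 = 8·2669 + 1292, 2669 = 2·1292 + 85, 1292 = 15·85 + 17, 85 = 5·17).
17 divides 221, so integer solutions exist.

yes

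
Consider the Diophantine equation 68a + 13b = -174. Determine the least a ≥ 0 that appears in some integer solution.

7

gcd(68, 13):
  68 = 5·13 + 3
  13 = 4·3 + 1
  3 = 3·1
so gcd(68, 13) = 1.
1 divides -174, so solutions exist.
Back-substitute for Bézout coefficients:
  1 = 13 - 4·3
  ... = 68·(-4) + 13·(21)
Scale by -174/1 = -174: (a₀, b₀) = (696, -3654).
General solution: a = 696 + 13t, b = -3654 - 68t for integer t.
a ≥ 0: smallest is 696 mod 13 = 7 (at t = -53), with b = -50.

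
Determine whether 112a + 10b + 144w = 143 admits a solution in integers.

gcd(112, 10):
  112 = 11*10 + 2
  10 = 5*2
so gcd(112, 10) = 2.
gcd(2, 144) = 2.
2 does not divide 143 (remainder 1), so no integer solutions.

no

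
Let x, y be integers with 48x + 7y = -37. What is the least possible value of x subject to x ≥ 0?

2

gcd(48, 7) = 1.
1 divides -37, so solutions exist.
By Bézout, 48·(-1) + 7·(7) = 1.
Scale by -37/1 = -37: (x₀, y₀) = (37, -259).
General solution: x = 37 + 7t, y = -259 - 48t for integer t.
x ≥ 0: smallest is 37 mod 7 = 2 (at t = -5), with y = -19.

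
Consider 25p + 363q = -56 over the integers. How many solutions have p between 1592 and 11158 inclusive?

27

gcd(363, 25) = 1  (363 = 14*25 + 13, 25 = 1*13 + 12, 13 = 1*12 + 1, 12 = 12*1).
Back-substituting, 25*(-29) + 363*(2) = 1.
Scale by -56: particular solution (1624, -112); reduce p mod 363: (172, -12).
General solution: p = 172 + 363t, q = -12 - 25t for integer t.
1592 ≤ 172 + 363t ≤ 11158 gives t ∈ [4, 30], which is 27 values.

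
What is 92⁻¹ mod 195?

gcd(195, 92) = 1.
By Bézout, 92×(53) + 195×(-25) = 1.
So 92×53 ≡ 1 (mod 195), and 53 mod 195 = 53.

53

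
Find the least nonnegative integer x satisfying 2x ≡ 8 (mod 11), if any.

4

gcd(11, 2) = 1.
1 divides 8, so solutions exist.
By Bézout, 2×(-5) + 11×(1) = 1.
So 2×(-5) ≡ 1 (mod 11); multiply by 8: x ≡ -40 (mod 11).
Smallest nonnegative: x = -40 mod 11 = 4.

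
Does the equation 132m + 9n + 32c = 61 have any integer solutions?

gcd(132, 9):
  132 = 14×9 + 6
  9 = 1×6 + 3
  6 = 2×3
so gcd(132, 9) = 3.
gcd(3, 32) = 1.
1 divides 61, so integer solutions exist.

yes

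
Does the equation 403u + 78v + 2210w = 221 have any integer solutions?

gcd(403, 78) = 13  (403 = 5*78 + 13, 78 = 6*13).
gcd(13, 2210) = 13.
13 divides 221, so integer solutions exist.

yes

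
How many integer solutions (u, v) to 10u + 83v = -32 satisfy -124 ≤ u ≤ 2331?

gcd(83, 10):
  83 = 8*10 + 3
  10 = 3*3 + 1
  3 = 3*1
so gcd(83, 10) = 1.
Back-substitute for Bézout coefficients:
  1 = 10 - 3*3
  ... = 10*(25) + 83*(-3)
Scale by -32: particular solution (-800, 96); reduce u mod 83: (30, -4).
General solution: u = 30 + 83t, v = -4 - 10t for integer t.
-124 ≤ 30 + 83t ≤ 2331 gives t ∈ [-1, 27], which is 29 values.

29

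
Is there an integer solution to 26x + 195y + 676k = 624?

gcd(195, 26) = 13  (195 = 7×26 + 13, 26 = 2×13).
gcd(13, 676) = 13.
13 divides 624, so integer solutions exist.

yes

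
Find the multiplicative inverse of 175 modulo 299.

258

gcd(299, 175) = 1.
By Bézout, 175*(-41) + 299*(24) = 1.
So 175*-41 ≡ 1 (mod 299), and -41 mod 299 = 258.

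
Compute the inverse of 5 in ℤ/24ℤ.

gcd(24, 5) = 1.
By Bézout, 5×(5) + 24×(-1) = 1.
So 5×5 ≡ 1 (mod 24), and 5 mod 24 = 5.

5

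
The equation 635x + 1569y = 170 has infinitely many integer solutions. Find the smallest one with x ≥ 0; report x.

235

gcd(1569, 635) = 1  (1569 = 2*635 + 299, 635 = 2*299 + 37, 299 = 8*37 + 3, 37 = 12*3 + 1, 3 = 3*1).
1 divides 170, so solutions exist.
Back-substituting, 635*(509) + 1569*(-206) = 1.
Scale by 170/1 = 170: (x₀, y₀) = (86530, -35020).
General solution: x = 86530 + 1569t, y = -35020 - 635t for integer t.
x ≥ 0: smallest is 86530 mod 1569 = 235 (at t = -55), with y = -95.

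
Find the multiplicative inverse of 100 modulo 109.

12

gcd(109, 100) = 1.
By Bézout, 100*(12) + 109*(-11) = 1.
So 100*12 ≡ 1 (mod 109), and 12 mod 109 = 12.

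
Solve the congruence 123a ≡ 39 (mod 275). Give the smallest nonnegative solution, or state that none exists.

gcd(275, 123) = 1  (275 = 2×123 + 29, 123 = 4×29 + 7, 29 = 4×7 + 1, 7 = 7×1).
1 divides 39, so solutions exist.
Back-substituting, 123×(-38) + 275×(17) = 1.
So 123×(-38) ≡ 1 (mod 275); multiply by 39: a ≡ -1482 (mod 275).
Smallest nonnegative: a = -1482 mod 275 = 168.

168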